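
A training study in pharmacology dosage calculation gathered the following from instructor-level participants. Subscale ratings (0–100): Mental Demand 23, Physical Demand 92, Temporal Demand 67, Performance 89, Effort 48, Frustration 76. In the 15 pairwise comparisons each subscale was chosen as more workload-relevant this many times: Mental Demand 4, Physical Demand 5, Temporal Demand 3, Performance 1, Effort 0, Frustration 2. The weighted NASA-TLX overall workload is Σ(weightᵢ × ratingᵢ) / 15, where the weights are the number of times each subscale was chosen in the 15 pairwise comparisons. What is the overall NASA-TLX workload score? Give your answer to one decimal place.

The tallies are the weights (they sum to 15).
Weighted sum = 4·23 + 5·92 + 3·67 + 1·89 + 0·48 + 2·76
            = 92 + 460 + 201 + 89 + 0 + 152 = 994.
Overall workload = 994 / 15 = 66.2667 ≈ 66.3.

66.3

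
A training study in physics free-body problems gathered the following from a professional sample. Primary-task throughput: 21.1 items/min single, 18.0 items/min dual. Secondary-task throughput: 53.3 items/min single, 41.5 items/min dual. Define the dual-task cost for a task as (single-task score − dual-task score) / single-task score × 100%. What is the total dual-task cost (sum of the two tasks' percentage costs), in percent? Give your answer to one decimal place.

Primary cost = (21.1 − 18.0) / 21.1 × 100% = 14.6919%.
Secondary cost = (53.3 − 41.5) / 53.3 × 100% = 22.1388%.
Total = 14.6919% + 22.1388% = 36.8307% ≈ 36.8%.

36.8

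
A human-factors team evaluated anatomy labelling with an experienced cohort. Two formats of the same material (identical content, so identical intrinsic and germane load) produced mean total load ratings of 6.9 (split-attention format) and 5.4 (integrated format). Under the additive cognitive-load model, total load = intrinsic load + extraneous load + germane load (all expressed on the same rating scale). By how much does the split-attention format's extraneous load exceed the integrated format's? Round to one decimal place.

1.5

Intrinsic and germane load are equal across formats, so the difference in total load equals the difference in extraneous load.
Extraneous-load difference = 6.9 − 5.4 = 1.5.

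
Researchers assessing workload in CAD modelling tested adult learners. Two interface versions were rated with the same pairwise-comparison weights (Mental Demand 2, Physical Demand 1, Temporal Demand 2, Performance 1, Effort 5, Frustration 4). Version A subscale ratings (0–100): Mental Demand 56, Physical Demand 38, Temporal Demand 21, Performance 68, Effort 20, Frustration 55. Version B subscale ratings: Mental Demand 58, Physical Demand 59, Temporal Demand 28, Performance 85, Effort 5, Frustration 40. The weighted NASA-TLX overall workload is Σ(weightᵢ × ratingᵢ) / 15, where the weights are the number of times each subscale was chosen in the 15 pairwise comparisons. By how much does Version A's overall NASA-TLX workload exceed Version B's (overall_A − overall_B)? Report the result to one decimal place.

5.3

Version A weighted sum = 2·56 + 1·38 + 2·21 + 1·68 + 5·20 + 4·55 = 112 + 38 + 42 + 68 + 100 + 220 = 580; overall_A = 580/15 = 38.6667.
Version B weighted sum = 2·58 + 1·59 + 2·28 + 1·85 + 5·5 + 4·40 = 116 + 59 + 56 + 85 + 25 + 160 = 501; overall_B = 501/15 = 33.4000.
Difference = 38.6667 − 33.4000 = 5.2667 ≈ 5.3.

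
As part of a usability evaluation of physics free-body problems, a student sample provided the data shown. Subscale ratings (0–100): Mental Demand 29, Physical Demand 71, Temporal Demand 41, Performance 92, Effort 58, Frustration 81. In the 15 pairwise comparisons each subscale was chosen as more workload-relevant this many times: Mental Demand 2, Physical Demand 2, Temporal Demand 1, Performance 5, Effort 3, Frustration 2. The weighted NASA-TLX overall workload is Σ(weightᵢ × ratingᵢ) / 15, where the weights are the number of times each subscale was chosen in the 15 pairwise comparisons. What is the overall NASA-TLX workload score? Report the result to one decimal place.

69.1

The tallies are the weights (they sum to 15).
Weighted sum = 2·29 + 2·71 + 1·41 + 5·92 + 3·58 + 2·81
            = 58 + 142 + 41 + 460 + 174 + 162 = 1037.
Overall workload = 1037 / 15 = 69.1333 ≈ 69.1.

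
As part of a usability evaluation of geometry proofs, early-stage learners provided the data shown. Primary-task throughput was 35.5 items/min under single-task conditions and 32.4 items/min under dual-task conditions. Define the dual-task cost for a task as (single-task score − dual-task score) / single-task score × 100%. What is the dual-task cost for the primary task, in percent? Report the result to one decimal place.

8.7

Cost = (35.5 − 32.4) / 35.5 × 100%
     = 3.1000 / 35.5 × 100% = 8.7324%.
≈ 8.7%.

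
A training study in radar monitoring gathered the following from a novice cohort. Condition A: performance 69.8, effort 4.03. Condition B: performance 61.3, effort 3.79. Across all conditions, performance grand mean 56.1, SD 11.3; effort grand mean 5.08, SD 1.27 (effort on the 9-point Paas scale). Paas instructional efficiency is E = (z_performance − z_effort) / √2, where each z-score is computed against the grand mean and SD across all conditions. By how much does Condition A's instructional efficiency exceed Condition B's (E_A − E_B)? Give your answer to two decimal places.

0.40

Condition A: z_P = (69.8 − 56.1)/11.3 = 1.2124; z_E = (4.03 − 5.08)/1.27 = -0.8268; E_A = (1.2124 − (-0.8268))/√2 = 1.4419.
Condition B: z_P = (61.3 − 56.1)/11.3 = 0.4602; z_E = (3.79 − 5.08)/1.27 = -1.0157; E_B = (0.4602 − (-1.0157))/√2 = 1.0436.
E_A − E_B = 1.4419 − 1.0436 = 0.3983 ≈ 0.40.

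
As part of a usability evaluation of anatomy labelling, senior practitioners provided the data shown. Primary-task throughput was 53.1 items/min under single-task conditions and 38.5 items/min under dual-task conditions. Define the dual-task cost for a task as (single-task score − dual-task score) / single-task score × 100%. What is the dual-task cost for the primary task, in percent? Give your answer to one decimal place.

27.5

Cost = (53.1 − 38.5) / 53.1 × 100%
     = 14.6000 / 53.1 × 100% = 27.4953%.
≈ 27.5%.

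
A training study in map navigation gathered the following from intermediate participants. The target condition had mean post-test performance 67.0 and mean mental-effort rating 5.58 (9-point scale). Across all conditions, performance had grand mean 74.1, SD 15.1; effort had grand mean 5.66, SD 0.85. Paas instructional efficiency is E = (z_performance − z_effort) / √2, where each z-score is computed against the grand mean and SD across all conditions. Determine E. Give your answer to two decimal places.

z_performance = (67.0 − 74.1) / 15.1 = -7.1000 / 15.1 = -0.4702.
z_effort = (5.58 − 5.66) / 0.85 = -0.0800 / 0.85 = -0.0941.
z_P − z_E = -0.4702 − (-0.0941) = -0.3761.
E = -0.3761 / √2 = -0.3761 / 1.41421 = -0.2659 ≈ -0.27.

-0.27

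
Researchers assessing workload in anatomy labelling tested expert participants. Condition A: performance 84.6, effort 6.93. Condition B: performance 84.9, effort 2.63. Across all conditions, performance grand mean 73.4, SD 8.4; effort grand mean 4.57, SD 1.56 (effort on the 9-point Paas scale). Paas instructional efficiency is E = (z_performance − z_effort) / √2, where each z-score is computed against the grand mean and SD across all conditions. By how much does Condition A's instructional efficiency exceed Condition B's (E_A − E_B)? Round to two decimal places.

-1.97

Condition A: z_P = (84.6 − 73.4)/8.4 = 1.3333; z_E = (6.93 − 4.57)/1.56 = 1.5128; E_A = (1.3333 − 1.5128)/√2 = -0.1269.
Condition B: z_P = (84.9 − 73.4)/8.4 = 1.3690; z_E = (2.63 − 4.57)/1.56 = -1.2436; E_B = (1.3690 − (-1.2436))/√2 = 1.8474.
E_A − E_B = -0.1269 − 1.8474 = -1.9743 ≈ -1.97.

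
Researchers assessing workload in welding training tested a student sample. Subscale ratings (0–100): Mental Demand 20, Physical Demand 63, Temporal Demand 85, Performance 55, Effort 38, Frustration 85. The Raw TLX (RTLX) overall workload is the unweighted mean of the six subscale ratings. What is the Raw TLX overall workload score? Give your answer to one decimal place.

Sum of ratings = 20 + 63 + 85 + 55 + 38 + 85 = 346.
RTLX = 346 / 6 = 57.6667 ≈ 57.7.

57.7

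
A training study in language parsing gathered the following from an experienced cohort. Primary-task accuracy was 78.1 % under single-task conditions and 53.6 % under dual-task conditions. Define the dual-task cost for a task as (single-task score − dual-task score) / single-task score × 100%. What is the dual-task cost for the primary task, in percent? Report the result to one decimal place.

Cost = (78.1 − 53.6) / 78.1 × 100%
     = 24.5000 / 78.1 × 100% = 31.3700%.
≈ 31.4%.

31.4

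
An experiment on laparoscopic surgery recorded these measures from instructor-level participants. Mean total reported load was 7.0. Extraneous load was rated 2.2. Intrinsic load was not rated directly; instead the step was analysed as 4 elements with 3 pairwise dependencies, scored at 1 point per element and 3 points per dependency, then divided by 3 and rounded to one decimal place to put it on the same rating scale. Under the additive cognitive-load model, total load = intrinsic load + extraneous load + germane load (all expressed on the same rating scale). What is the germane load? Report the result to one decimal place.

Intrinsic (element-interactivity): (4 × 1 + 3 × 3) / 3 = 13 / 3 = 4.3333 → 4.3.
germane load = total − intrinsic − extraneous
             = 7.0 − 4.3 − 2.2 = 0.5.

0.5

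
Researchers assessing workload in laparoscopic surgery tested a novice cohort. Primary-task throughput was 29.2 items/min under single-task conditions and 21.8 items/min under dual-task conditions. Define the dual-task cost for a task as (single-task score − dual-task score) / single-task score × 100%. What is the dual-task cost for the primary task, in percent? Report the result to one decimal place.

25.3

Cost = (29.2 − 21.8) / 29.2 × 100%
     = 7.4000 / 29.2 × 100% = 25.3425%.
≈ 25.3%.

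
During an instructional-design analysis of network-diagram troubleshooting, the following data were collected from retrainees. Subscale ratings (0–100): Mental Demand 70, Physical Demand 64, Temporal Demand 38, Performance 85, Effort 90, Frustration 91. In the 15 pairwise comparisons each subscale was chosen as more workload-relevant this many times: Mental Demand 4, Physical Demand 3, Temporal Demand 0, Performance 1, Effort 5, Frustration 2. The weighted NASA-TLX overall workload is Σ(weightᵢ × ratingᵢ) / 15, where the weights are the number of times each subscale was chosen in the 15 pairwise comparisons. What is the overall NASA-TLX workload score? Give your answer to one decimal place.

79.3

The tallies are the weights (they sum to 15).
Weighted sum = 4·70 + 3·64 + 0·38 + 1·85 + 5·90 + 2·91
            = 280 + 192 + 0 + 85 + 450 + 182 = 1189.
Overall workload = 1189 / 15 = 79.2667 ≈ 79.3.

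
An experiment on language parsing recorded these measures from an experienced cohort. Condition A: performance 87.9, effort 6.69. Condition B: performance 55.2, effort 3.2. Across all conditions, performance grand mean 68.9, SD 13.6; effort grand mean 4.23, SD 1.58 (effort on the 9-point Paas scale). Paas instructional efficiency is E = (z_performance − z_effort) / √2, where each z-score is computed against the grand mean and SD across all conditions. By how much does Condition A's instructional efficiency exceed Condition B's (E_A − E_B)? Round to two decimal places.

0.14

Condition A: z_P = (87.9 − 68.9)/13.6 = 1.3971; z_E = (6.69 − 4.23)/1.58 = 1.5570; E_A = (1.3971 − 1.5570)/√2 = -0.1131.
Condition B: z_P = (55.2 − 68.9)/13.6 = -1.0074; z_E = (3.2 − 4.23)/1.58 = -0.6519; E_B = (-1.0074 − (-0.6519))/√2 = -0.2514.
E_A − E_B = -0.1131 − (-0.2514) = 0.1383 ≈ 0.14.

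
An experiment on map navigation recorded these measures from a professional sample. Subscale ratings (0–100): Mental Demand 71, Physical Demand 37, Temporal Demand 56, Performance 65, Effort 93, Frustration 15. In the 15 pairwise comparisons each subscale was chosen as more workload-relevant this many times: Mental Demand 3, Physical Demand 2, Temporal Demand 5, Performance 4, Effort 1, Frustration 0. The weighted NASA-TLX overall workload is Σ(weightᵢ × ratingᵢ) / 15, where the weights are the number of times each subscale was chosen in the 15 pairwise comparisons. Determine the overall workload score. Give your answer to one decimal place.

The tallies are the weights (they sum to 15).
Weighted sum = 3·71 + 2·37 + 5·56 + 4·65 + 1·93 + 0·15
            = 213 + 74 + 280 + 260 + 93 + 0 = 920.
Overall workload = 920 / 15 = 61.3333 ≈ 61.3.

61.3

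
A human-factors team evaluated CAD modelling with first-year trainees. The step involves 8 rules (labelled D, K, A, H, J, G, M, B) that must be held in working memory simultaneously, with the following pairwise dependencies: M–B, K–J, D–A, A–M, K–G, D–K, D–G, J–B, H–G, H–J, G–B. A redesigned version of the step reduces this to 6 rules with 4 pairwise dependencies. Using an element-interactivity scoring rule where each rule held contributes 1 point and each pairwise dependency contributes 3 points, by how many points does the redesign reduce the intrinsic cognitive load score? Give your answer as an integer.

23

Original: 8 × 1 + 11 × 3 = 8 + 33 = 41.
Redesigned: 6 × 1 + 4 × 3 = 6 + 12 = 18.
Reduction = 41 − 18 = 23.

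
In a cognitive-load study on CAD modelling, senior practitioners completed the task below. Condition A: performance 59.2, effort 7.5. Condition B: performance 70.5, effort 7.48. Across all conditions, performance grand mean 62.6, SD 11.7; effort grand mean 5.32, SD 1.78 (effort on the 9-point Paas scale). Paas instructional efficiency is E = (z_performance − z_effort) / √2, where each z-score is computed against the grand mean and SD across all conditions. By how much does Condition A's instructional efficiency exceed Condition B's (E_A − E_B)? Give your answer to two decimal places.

Condition A: z_P = (59.2 − 62.6)/11.7 = -0.2906; z_E = (7.5 − 5.32)/1.78 = 1.2247; E_A = (-0.2906 − 1.2247)/√2 = -1.0715.
Condition B: z_P = (70.5 − 62.6)/11.7 = 0.6752; z_E = (7.48 − 5.32)/1.78 = 1.2135; E_B = (0.6752 − 1.2135)/√2 = -0.3806.
E_A − E_B = -1.0715 − (-0.3806) = -0.6909 ≈ -0.69.

-0.69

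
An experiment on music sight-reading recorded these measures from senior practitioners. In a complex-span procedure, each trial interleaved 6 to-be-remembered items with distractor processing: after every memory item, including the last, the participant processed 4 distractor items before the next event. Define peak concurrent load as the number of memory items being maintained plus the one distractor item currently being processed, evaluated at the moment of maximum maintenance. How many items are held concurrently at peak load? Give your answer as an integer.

7

Maintenance is greatest during the distractor(s) after memory item 6: all 6 memory items are being held.
One distractor item is concurrently being processed.
Peak concurrent load = 6 + 1 = 7 items.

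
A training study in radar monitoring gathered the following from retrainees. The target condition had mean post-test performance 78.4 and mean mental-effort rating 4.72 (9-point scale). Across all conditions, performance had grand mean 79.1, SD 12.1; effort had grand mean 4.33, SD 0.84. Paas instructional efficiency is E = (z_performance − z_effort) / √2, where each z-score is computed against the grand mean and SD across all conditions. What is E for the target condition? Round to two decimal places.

z_performance = (78.4 − 79.1) / 12.1 = -0.7000 / 12.1 = -0.0579.
z_effort = (4.72 − 4.33) / 0.84 = 0.3900 / 0.84 = 0.4643.
z_P − z_E = -0.0579 − 0.4643 = -0.5222.
E = -0.5222 / √2 = -0.5222 / 1.41421 = -0.3693 ≈ -0.37.

-0.37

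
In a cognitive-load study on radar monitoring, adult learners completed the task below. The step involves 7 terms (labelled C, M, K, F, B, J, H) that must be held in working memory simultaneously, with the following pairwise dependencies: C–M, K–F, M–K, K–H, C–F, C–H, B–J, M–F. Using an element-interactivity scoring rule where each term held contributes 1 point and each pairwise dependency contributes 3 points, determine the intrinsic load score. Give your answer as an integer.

31

Count of terms held simultaneously: 7.
Count of pairwise dependencies listed: 8.
Element contribution: 7 × 1 = 7.
Interaction contribution: 8 × 3 = 24.
Intrinsic load = 7 + 24 = 31.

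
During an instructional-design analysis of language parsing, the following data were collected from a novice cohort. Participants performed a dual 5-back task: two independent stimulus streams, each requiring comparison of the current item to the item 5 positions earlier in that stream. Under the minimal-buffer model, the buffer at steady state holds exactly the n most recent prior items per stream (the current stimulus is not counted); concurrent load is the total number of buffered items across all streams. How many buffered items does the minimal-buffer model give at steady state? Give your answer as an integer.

10

Each stream's buffer holds its 5 most recent prior items.
Two independent streams: 2 × 5 = 10 buffered items at steady state.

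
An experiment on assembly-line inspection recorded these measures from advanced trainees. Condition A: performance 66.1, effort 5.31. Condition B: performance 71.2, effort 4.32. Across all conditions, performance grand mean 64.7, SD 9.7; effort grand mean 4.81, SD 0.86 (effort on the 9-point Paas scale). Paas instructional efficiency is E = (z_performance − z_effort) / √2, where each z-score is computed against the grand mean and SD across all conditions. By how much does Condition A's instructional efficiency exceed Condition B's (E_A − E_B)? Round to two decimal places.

-1.19

Condition A: z_P = (66.1 − 64.7)/9.7 = 0.1443; z_E = (5.31 − 4.81)/0.86 = 0.5814; E_A = (0.1443 − 0.5814)/√2 = -0.3091.
Condition B: z_P = (71.2 − 64.7)/9.7 = 0.6701; z_E = (4.32 − 4.81)/0.86 = -0.5698; E_B = (0.6701 − (-0.5698))/√2 = 0.8767.
E_A − E_B = -0.3091 − 0.8767 = -1.1858 ≈ -1.19.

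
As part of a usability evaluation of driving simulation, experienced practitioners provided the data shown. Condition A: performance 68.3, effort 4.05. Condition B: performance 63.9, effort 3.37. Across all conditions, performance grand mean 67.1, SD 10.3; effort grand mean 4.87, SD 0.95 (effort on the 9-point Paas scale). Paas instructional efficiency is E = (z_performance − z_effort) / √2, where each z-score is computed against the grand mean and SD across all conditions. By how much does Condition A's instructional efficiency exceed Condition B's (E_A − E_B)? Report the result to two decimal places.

Condition A: z_P = (68.3 − 67.1)/10.3 = 0.1165; z_E = (4.05 − 4.87)/0.95 = -0.8632; E_A = (0.1165 − (-0.8632))/√2 = 0.6928.
Condition B: z_P = (63.9 − 67.1)/10.3 = -0.3107; z_E = (3.37 − 4.87)/0.95 = -1.5789; E_B = (-0.3107 − (-1.5789))/√2 = 0.8968.
E_A − E_B = 0.6928 − 0.8968 = -0.2040 ≈ -0.20.

-0.20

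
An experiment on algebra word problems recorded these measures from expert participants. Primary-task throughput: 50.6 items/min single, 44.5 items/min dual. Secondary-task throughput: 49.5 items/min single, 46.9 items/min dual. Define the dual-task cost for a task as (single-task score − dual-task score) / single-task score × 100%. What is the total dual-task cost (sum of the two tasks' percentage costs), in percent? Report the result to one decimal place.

17.3

Primary cost = (50.6 − 44.5) / 50.6 × 100% = 12.0553%.
Secondary cost = (49.5 − 46.9) / 49.5 × 100% = 5.2525%.
Total = 12.0553% + 5.2525% = 17.3078% ≈ 17.3%.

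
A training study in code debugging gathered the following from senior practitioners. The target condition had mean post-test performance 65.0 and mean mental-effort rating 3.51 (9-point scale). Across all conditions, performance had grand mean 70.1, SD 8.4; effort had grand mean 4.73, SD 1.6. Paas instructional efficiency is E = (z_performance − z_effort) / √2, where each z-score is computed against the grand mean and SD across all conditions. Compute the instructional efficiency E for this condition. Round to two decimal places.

0.11

z_performance = (65.0 − 70.1) / 8.4 = -5.1000 / 8.4 = -0.6071.
z_effort = (3.51 − 4.73) / 1.6 = -1.2200 / 1.6 = -0.7625.
z_P − z_E = -0.6071 − (-0.7625) = 0.1554.
E = 0.1554 / √2 = 0.1554 / 1.41421 = 0.1099 ≈ 0.11.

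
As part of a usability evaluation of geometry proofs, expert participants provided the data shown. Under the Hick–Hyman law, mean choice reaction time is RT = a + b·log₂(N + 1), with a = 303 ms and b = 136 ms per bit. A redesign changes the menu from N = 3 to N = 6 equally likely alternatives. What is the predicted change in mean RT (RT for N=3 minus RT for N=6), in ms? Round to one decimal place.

RT(3) = 303 + 136·log₂(4) = 303 + 136·2.0000 = 575.0000 ms.
RT(6) = 303 + 136·log₂(7) = 303 + 136·2.8074 = 684.8064 ms.
Difference = 575.0000 − 684.8064 = -109.8064 ≈ -109.8 ms.

-109.8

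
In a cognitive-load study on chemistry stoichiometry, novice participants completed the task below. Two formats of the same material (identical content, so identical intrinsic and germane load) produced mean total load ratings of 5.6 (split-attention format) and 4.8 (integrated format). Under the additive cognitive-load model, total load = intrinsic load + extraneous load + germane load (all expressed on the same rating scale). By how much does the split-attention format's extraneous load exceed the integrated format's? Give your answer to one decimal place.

Intrinsic and germane load are equal across formats, so the difference in total load equals the difference in extraneous load.
Extraneous-load difference = 5.6 − 4.8 = 0.8.

0.8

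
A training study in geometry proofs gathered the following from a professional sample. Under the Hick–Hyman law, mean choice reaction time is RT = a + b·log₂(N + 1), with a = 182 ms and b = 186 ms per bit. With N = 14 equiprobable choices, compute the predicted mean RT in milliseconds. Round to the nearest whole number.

log₂(14 + 1) = log₂(15) = 3.9069.
RT = 182 + 186 × 3.9069 = 182 + 726.6834 = 908.6834 ms.
≈ 909 ms.

909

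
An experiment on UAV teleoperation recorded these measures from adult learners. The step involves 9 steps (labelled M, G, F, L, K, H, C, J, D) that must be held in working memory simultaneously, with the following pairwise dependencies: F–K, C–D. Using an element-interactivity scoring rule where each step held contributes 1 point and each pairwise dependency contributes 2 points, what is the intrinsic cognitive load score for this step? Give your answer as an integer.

Count of steps held simultaneously: 9.
Count of pairwise dependencies listed: 2.
Element contribution: 9 × 1 = 9.
Interaction contribution: 2 × 2 = 4.
Intrinsic load = 9 + 4 = 13.

13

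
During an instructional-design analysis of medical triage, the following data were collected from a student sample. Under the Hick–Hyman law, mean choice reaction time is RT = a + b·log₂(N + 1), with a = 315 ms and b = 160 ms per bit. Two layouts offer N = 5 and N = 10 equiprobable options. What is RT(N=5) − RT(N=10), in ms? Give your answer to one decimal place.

RT(5) = 315 + 160·log₂(6) = 315 + 160·2.5850 = 728.6000 ms.
RT(10) = 315 + 160·log₂(11) = 315 + 160·3.4594 = 868.5040 ms.
Difference = 728.6000 − 868.5040 = -139.9040 ≈ -139.9 ms.

-139.9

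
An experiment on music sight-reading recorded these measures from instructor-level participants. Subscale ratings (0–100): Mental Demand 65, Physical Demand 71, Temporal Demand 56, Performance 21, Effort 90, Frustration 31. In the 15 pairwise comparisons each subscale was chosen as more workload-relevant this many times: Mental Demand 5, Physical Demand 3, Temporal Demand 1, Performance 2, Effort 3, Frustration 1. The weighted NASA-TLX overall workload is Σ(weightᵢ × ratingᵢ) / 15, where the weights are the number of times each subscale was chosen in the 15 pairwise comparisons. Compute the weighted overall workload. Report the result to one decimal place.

62.5

The tallies are the weights (they sum to 15).
Weighted sum = 5·65 + 3·71 + 1·56 + 2·21 + 3·90 + 1·31
            = 325 + 213 + 56 + 42 + 270 + 31 = 937.
Overall workload = 937 / 15 = 62.4667 ≈ 62.5.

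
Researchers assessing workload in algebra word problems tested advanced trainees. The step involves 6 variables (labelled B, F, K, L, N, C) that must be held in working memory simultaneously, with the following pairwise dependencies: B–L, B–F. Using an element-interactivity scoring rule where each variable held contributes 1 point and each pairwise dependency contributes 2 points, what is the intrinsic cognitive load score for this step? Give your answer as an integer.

10

Count of variables held simultaneously: 6.
Count of pairwise dependencies listed: 2.
Element contribution: 6 × 1 = 6.
Interaction contribution: 2 × 2 = 4.
Intrinsic load = 6 + 4 = 10.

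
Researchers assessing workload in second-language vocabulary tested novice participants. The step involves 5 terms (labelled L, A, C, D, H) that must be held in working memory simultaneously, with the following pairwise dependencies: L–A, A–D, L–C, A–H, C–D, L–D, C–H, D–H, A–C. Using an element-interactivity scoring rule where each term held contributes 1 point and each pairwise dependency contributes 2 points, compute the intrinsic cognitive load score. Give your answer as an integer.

Count of terms held simultaneously: 5.
Count of pairwise dependencies listed: 9.
Element contribution: 5 × 1 = 5.
Interaction contribution: 9 × 2 = 18.
Intrinsic load = 5 + 18 = 23.

23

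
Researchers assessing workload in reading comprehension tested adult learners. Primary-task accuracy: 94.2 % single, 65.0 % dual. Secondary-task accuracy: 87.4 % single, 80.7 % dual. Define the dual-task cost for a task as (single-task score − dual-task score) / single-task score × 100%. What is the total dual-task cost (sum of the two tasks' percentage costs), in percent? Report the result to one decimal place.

Primary cost = (94.2 − 65.0) / 94.2 × 100% = 30.9979%.
Secondary cost = (87.4 − 80.7) / 87.4 × 100% = 7.6659%.
Total = 30.9979% + 7.6659% = 38.6638% ≈ 38.7%.

38.7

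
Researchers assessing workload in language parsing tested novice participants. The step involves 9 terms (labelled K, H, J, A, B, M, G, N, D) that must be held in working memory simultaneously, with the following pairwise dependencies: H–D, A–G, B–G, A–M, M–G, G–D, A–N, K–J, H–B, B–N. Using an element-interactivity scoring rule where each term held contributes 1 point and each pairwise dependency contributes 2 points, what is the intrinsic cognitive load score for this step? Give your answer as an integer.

Count of terms held simultaneously: 9.
Count of pairwise dependencies listed: 10.
Element contribution: 9 × 1 = 9.
Interaction contribution: 10 × 2 = 20.
Intrinsic load = 9 + 20 = 29.

29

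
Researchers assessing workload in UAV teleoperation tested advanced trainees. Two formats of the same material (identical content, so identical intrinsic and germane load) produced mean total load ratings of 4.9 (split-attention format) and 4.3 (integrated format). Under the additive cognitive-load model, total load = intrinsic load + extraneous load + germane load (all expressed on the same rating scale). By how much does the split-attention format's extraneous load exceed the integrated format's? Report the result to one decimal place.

0.6

Intrinsic and germane load are equal across formats, so the difference in total load equals the difference in extraneous load.
Extraneous-load difference = 4.9 − 4.3 = 0.6.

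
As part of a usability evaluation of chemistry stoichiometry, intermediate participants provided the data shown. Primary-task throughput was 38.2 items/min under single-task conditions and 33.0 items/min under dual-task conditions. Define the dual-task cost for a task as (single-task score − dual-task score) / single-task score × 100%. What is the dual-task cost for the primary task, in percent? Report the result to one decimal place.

13.6

Cost = (38.2 − 33.0) / 38.2 × 100%
     = 5.2000 / 38.2 × 100% = 13.6126%.
≈ 13.6%.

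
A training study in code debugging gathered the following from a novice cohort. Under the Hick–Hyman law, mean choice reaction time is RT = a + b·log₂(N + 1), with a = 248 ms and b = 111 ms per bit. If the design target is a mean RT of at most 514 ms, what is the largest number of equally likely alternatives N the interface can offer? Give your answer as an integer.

Set 248 + 111·log₂(N + 1) ≤ 514.
log₂(N + 1) ≤ (514 − 248) / 111 = 2.3964.
N + 1 ≤ 2^2.3964 = 5.2649.
N ≤ 4.2649, so the largest integer N is 4.

4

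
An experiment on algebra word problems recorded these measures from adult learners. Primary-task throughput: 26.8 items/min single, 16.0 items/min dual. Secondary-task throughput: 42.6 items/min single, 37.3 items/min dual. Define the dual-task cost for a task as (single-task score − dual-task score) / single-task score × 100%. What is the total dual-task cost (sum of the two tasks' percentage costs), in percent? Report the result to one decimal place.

52.7

Primary cost = (26.8 − 16.0) / 26.8 × 100% = 40.2985%.
Secondary cost = (42.6 − 37.3) / 42.6 × 100% = 12.4413%.
Total = 40.2985% + 12.4413% = 52.7398% ≈ 52.7%.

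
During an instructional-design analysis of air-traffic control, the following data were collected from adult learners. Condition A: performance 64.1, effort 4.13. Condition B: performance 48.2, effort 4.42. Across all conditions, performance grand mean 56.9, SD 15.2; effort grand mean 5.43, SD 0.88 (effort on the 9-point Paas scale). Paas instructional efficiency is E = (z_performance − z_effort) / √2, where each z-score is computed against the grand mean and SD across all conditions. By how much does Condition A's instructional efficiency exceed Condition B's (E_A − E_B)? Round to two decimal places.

0.97

Condition A: z_P = (64.1 − 56.9)/15.2 = 0.4737; z_E = (4.13 − 5.43)/0.88 = -1.4773; E_A = (0.4737 − (-1.4773))/√2 = 1.3796.
Condition B: z_P = (48.2 − 56.9)/15.2 = -0.5724; z_E = (4.42 − 5.43)/0.88 = -1.1477; E_B = (-0.5724 − (-1.1477))/√2 = 0.4068.
E_A − E_B = 1.3796 − 0.4068 = 0.9728 ≈ 0.97.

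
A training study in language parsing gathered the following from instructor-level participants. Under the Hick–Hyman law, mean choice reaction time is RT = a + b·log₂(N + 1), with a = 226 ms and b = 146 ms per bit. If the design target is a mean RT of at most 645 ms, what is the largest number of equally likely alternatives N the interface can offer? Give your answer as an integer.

Set 226 + 146·log₂(N + 1) ≤ 645.
log₂(N + 1) ≤ (645 − 226) / 146 = 2.8699.
N + 1 ≤ 2^2.8699 = 7.3101.
N ≤ 6.3101, so the largest integer N is 6.

6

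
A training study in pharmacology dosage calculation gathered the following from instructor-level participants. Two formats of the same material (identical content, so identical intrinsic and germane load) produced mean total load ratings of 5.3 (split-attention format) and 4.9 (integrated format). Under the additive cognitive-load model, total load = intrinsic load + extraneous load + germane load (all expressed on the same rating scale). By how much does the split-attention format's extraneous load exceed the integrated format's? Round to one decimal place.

Intrinsic and germane load are equal across formats, so the difference in total load equals the difference in extraneous load.
Extraneous-load difference = 5.3 − 4.9 = 0.4.

0.4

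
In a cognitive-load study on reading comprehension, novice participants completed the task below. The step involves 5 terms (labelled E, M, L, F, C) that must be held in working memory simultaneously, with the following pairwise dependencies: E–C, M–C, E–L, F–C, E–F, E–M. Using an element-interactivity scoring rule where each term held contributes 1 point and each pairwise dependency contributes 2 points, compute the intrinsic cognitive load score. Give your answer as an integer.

17

Count of terms held simultaneously: 5.
Count of pairwise dependencies listed: 6.
Element contribution: 5 × 1 = 5.
Interaction contribution: 6 × 2 = 12.
Intrinsic load = 5 + 12 = 17.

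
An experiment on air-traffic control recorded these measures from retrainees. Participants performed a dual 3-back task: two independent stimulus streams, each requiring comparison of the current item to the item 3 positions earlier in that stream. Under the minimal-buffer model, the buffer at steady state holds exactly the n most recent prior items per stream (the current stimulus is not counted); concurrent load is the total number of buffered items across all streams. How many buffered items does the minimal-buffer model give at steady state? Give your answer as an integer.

Each stream's buffer holds its 3 most recent prior items.
Two independent streams: 2 × 3 = 6 buffered items at steady state.

6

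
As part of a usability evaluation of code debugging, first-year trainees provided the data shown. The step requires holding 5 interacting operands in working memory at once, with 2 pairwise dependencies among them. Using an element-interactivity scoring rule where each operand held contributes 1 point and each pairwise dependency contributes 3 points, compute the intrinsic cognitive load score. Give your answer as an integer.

Element contribution: 5 × 1 = 5.
Interaction contribution: 2 × 3 = 6.
Intrinsic load = 5 + 6 = 11.

11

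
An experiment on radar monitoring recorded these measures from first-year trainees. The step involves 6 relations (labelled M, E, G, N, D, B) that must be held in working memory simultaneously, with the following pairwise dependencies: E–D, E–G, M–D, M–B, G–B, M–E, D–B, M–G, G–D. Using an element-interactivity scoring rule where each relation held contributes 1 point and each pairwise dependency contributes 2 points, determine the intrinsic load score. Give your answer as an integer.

24

Count of relations held simultaneously: 6.
Count of pairwise dependencies listed: 9.
Element contribution: 6 × 1 = 6.
Interaction contribution: 9 × 2 = 18.
Intrinsic load = 6 + 18 = 24.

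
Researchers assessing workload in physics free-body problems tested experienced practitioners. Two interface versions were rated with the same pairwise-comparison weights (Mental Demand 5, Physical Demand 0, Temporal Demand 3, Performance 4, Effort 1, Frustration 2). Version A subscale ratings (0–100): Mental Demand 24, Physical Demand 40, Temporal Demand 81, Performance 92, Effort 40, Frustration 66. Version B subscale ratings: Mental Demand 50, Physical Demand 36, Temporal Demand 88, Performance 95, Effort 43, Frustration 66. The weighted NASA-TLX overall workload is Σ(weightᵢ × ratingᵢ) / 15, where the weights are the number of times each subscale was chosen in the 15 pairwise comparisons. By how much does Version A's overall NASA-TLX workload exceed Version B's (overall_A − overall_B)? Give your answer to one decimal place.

Version A weighted sum = 5·24 + 0·40 + 3·81 + 4·92 + 1·40 + 2·66 = 120 + 0 + 243 + 368 + 40 + 132 = 903; overall_A = 903/15 = 60.2000.
Version B weighted sum = 5·50 + 0·36 + 3·88 + 4·95 + 1·43 + 2·66 = 250 + 0 + 264 + 380 + 43 + 132 = 1069; overall_B = 1069/15 = 71.2667.
Difference = 60.2000 − 71.2667 = -11.0667 ≈ -11.1.

-11.1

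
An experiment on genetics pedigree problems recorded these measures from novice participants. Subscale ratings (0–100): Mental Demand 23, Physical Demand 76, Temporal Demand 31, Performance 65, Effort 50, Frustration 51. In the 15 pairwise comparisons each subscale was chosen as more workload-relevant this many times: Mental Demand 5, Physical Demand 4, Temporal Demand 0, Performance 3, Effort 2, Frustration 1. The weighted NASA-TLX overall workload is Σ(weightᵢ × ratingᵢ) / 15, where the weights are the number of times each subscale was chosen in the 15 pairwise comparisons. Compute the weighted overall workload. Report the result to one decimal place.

51.0

The tallies are the weights (they sum to 15).
Weighted sum = 5·23 + 4·76 + 0·31 + 3·65 + 2·50 + 1·51
            = 115 + 304 + 0 + 195 + 100 + 51 = 765.
Overall workload = 765 / 15 = 51.0000 ≈ 51.0.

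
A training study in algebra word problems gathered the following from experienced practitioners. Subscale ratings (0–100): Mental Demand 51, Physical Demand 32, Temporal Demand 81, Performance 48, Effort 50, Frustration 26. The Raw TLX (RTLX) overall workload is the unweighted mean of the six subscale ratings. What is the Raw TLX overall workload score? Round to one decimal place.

48.0

Sum of ratings = 51 + 32 + 81 + 48 + 50 + 26 = 288.
RTLX = 288 / 6 = 48.0000 ≈ 48.0.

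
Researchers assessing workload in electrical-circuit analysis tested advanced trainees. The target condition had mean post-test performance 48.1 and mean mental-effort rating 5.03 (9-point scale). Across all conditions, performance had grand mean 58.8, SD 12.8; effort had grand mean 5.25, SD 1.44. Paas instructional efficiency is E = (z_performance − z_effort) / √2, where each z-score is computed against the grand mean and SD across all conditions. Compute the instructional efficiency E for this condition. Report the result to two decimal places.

z_performance = (48.1 − 58.8) / 12.8 = -10.7000 / 12.8 = -0.8359.
z_effort = (5.03 − 5.25) / 1.44 = -0.2200 / 1.44 = -0.1528.
z_P − z_E = -0.8359 − (-0.1528) = -0.6831.
E = -0.6831 / √2 = -0.6831 / 1.41421 = -0.4830 ≈ -0.48.

-0.48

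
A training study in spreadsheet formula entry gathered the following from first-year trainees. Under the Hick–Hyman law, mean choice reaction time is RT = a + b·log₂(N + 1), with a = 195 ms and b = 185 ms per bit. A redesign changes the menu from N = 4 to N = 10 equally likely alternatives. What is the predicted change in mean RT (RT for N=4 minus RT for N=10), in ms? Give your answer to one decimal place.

RT(4) = 195 + 185·log₂(5) = 195 + 185·2.3219 = 624.5515 ms.
RT(10) = 195 + 185·log₂(11) = 195 + 185·3.4594 = 834.9890 ms.
Difference = 624.5515 − 834.9890 = -210.4375 ≈ -210.4 ms.

-210.4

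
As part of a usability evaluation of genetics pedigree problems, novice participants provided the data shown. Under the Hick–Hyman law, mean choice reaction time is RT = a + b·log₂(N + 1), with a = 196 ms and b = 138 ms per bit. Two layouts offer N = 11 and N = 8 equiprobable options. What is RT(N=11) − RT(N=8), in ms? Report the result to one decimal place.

RT(11) = 196 + 138·log₂(12) = 196 + 138·3.5850 = 690.7300 ms.
RT(8) = 196 + 138·log₂(9) = 196 + 138·3.1699 = 633.4462 ms.
Difference = 690.7300 − 633.4462 = 57.2838 ≈ 57.3 ms.

57.3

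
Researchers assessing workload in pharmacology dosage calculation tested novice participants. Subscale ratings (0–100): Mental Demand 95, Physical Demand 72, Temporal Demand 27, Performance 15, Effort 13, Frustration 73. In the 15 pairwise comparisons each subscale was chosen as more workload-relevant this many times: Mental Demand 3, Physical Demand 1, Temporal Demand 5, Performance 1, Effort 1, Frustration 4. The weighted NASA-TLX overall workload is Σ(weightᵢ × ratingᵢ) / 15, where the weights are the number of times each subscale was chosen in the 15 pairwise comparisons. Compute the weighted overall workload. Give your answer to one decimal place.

54.1

The tallies are the weights (they sum to 15).
Weighted sum = 3·95 + 1·72 + 5·27 + 1·15 + 1·13 + 4·73
            = 285 + 72 + 135 + 15 + 13 + 292 = 812.
Overall workload = 812 / 15 = 54.1333 ≈ 54.1.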